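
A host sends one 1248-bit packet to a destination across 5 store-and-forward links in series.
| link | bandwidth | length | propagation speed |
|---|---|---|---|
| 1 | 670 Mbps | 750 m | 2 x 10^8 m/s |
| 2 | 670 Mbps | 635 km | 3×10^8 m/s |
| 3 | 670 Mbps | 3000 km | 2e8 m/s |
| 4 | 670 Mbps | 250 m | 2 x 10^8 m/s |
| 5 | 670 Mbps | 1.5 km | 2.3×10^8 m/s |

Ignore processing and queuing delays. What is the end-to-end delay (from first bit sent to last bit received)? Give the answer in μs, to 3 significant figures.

17100 μs

Transmission delay per hop = L/R = 1248/670000000 = 1.86269 μs; 5 hops → 9.31343 μs.
Propagation delays (d/s per hop): 3.75, 2116.67, 15000, 1.25, 6.52174 μs; sum = 17128.2 μs.
End-to-end = 17100 μs.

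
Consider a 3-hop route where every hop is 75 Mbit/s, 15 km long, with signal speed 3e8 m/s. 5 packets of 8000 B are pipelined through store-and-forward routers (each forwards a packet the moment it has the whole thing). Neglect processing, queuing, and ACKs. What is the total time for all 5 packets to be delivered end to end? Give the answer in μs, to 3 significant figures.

6120 μs

Per-hop transmission t_tx = L/R = 64000/75000000 = 853.333 μs.
Per-hop propagation t_prop = 15000/300000000 = 50 μs.
Pipeline fill: first packet needs 3·t_tx to clear all hops; remaining 4 packets each add one t_tx.
Total = (3+5-1)·t_tx + 3·t_prop = 7·853.333 + 3·50 = 6120 μs.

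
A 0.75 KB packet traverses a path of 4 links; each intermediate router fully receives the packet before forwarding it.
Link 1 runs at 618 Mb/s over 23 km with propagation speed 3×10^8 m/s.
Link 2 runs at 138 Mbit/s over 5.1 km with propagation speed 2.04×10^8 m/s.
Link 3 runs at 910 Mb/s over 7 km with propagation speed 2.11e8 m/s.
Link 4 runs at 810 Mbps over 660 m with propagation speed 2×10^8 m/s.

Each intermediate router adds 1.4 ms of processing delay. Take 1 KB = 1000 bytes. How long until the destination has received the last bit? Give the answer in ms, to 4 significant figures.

4.405 ms

L = 6000 bits.
Transmission delays (L/R per hop): 0.00970874, 0.0434783, 0.00659341, 0.00740741 ms; sum = 0.0671878 ms.
Propagation delays (d/s per hop): 0.0766667, 0.025, 0.0331754, 0.0033 ms; sum = 0.138142 ms.
Processing at 3 router(s): 3 × 1.4 ms = 4.2 ms.
End-to-end = 4.405 ms.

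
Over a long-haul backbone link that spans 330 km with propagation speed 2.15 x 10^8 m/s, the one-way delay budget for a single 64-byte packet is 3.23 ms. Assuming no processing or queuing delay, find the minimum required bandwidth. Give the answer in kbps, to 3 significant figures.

302 kbps

L = 512 bits.
Propagation delay = 330000 / 215000000 = 1.53488 ms.
Transmission budget = 3.23 − 1.53488 = 1.69512 ms.
R ≥ L / t_tx = 512 bits / 0.00169512 s = 302 kbps.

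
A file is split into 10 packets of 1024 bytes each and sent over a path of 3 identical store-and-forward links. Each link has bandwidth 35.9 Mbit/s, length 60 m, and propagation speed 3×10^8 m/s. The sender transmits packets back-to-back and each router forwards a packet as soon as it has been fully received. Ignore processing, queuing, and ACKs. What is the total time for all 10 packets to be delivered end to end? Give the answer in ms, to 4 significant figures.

Per-hop transmission t_tx = L/R = 8192/35900000 = 0.228189 ms.
Per-hop propagation t_prop = 60/300000000 = 0.0002 ms.
Pipeline fill: first packet needs 3·t_tx to clear all hops; remaining 9 packets each add one t_tx.
Total = (3+10-1)·t_tx + 3·t_prop = 12·0.228189 + 3·0.0002 = 2.739 ms.

2.739 ms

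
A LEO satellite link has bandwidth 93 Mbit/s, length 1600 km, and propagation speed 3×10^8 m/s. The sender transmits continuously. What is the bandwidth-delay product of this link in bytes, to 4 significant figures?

62000 bytes

Propagation delay = 1600000 / 300000000 = 0.00533333 s.
BDP = R × t_prop = 93000000 × 0.00533333 = 496000 bits.
In bytes: 496000/8 = 62000 bytes.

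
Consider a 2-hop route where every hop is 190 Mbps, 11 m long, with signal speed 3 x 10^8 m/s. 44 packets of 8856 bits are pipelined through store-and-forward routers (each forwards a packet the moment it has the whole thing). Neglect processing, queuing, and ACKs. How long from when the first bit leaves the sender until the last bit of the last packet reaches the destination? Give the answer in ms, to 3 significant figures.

Per-hop transmission t_tx = L/R = 8856/190000000 = 0.0466105 ms.
Per-hop propagation t_prop = 11/300000000 = 3.66667e-05 ms.
Pipeline fill: first packet needs 2·t_tx to clear all hops; remaining 43 packets each add one t_tx.
Total = (2+44-1)·t_tx + 2·t_prop = 45·0.0466105 + 2·3.66667e-05 = 2.10 ms.

2.10 ms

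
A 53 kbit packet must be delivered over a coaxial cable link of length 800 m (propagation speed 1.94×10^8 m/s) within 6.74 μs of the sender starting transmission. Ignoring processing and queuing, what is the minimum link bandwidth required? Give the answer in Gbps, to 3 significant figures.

Propagation delay = 800 / 194000000 = 4.12371 μs.
Transmission budget = 6.74 − 4.12371 = 2.61629 μs.
R ≥ L / t_tx = 53000 bits / 2.61629e-06 s = 20.3 Gbps.

20.3 Gbps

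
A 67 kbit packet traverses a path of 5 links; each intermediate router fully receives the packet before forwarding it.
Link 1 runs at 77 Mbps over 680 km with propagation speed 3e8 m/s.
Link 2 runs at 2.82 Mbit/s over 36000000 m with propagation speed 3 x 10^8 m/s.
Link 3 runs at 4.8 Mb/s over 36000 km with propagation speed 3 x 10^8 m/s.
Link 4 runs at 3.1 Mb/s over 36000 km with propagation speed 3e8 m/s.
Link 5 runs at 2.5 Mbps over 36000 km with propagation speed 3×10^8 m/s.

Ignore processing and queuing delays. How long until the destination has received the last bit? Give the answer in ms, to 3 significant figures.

L = 67000 bits.
Transmission delays (L/R per hop): 0.87013, 23.7589, 13.9583, 21.6129, 26.8 ms; sum = 87.0002 ms.
Propagation delays (d/s per hop): 2.26667, 120, 120, 120, 120 ms; sum = 482.267 ms.
End-to-end = 569 ms.

569 ms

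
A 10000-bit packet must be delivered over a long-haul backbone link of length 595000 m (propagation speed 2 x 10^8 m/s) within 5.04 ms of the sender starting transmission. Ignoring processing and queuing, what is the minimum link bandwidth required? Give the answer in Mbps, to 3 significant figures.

Propagation delay = 595000 / 200000000 = 2.975 ms.
Transmission budget = 5.04 − 2.975 = 2.065 ms.
R ≥ L / t_tx = 10000 bits / 0.002065 s = 4.84 Mbps.

4.84 Mbps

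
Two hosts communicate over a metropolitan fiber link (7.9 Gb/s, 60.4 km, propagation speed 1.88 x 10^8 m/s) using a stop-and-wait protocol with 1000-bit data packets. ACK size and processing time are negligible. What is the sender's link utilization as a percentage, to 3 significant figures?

0.0197 %

t_tx = L/R = 1000/7900000000 = 1.26582e-07 s.
t_prop = 60400/188000000 = 0.000321277 s; RTT = 0.000642553 s.
Cycle = t_tx + RTT = 0.00064268 s.
Utilization = t_tx / cycle = 1.26582e-07/0.00064268 = 0.0197 %.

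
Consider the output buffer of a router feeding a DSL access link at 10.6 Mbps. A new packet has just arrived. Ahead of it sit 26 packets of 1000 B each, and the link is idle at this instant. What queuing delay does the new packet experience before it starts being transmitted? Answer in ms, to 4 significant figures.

19.62 ms

Each queued packet: L/R = 8000/10600000 = 0.754717 ms.
26 queued → 19.6226 ms.
Queuing delay = 19.62 ms.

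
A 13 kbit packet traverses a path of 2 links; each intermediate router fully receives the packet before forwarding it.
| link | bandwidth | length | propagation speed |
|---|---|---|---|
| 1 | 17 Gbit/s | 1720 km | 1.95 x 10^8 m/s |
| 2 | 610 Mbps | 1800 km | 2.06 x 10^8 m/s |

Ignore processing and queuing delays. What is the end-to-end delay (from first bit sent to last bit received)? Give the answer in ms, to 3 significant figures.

L = 13000 bits.
Transmission delays (L/R per hop): 0.000764706, 0.0213115 ms; sum = 0.0220762 ms.
Propagation delays (d/s per hop): 8.82051, 8.73786 ms; sum = 17.5584 ms.
End-to-end = 17.6 ms.

17.6 ms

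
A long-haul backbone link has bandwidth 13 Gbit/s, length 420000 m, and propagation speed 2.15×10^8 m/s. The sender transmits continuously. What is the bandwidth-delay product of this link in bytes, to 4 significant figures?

3174000 bytes

Propagation delay = 420000 / 215000000 = 0.00195349 s.
BDP = R × t_prop = 13000000000 × 0.00195349 = 25395300 bits.
In bytes: 25395300/8 = 3174000 bytes.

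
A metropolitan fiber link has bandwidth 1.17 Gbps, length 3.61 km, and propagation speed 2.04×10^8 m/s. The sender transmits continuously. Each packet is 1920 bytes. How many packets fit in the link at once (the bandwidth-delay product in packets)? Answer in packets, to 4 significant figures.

1.348 packets

Propagation delay = 3610 / 204000000 = 1.76961e-05 s.
BDP = R × t_prop = 1170000000 × 1.76961e-05 = 20704.4 bits.
In packets of 15360 bits: 1.348 packets.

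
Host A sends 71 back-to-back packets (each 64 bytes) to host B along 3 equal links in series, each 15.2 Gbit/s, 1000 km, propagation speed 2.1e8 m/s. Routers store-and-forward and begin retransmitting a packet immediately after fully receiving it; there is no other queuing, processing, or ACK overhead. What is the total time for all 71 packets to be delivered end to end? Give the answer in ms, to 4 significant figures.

Per-hop transmission t_tx = L/R = 512/15200000000 = 3.36842e-05 ms.
Per-hop propagation t_prop = 1000000/210000000 = 4.7619 ms.
Pipeline fill: first packet needs 3·t_tx to clear all hops; remaining 70 packets each add one t_tx.
Total = (3+71-1)·t_tx + 3·t_prop = 73·3.36842e-05 + 3·4.7619 = 14.29 ms.

14.29 ms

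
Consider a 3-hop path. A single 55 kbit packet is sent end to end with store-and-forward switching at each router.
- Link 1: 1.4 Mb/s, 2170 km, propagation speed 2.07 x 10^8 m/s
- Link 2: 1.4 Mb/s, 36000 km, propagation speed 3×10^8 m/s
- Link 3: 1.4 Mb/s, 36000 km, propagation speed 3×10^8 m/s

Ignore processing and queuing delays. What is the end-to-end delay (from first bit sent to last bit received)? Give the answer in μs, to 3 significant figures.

368000 μs

L = 55000 bits.
Transmission delay per hop = L/R = 55000/1400000 = 39285.7 μs; 3 hops → 117857 μs.
Propagation delays (d/s per hop): 10483.1, 120000, 120000 μs; sum = 250483 μs.
End-to-end = 368000 μs.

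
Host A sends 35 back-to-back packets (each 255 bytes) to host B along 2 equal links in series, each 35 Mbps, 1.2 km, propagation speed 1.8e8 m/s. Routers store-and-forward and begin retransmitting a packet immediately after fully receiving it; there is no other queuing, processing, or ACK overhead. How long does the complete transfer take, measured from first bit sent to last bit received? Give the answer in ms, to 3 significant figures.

Per-hop transmission t_tx = L/R = 2040/35000000 = 0.0582857 ms.
Per-hop propagation t_prop = 1200/180000000 = 0.00666667 ms.
Pipeline fill: first packet needs 2·t_tx to clear all hops; remaining 34 packets each add one t_tx.
Total = (2+35-1)·t_tx + 2·t_prop = 36·0.0582857 + 2·0.00666667 = 2.11 ms.

2.11 ms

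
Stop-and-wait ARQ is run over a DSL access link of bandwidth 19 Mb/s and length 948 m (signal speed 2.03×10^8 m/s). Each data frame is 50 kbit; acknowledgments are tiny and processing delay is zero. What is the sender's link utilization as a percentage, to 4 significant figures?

t_tx = L/R = 50000/19000000 = 0.00263158 s.
t_prop = 948/2.03e+08 = 4.66995e-06 s; RTT = 9.3399e-06 s.
Cycle = t_tx + RTT = 0.00264092 s.
Utilization = t_tx / cycle = 0.00263158/0.00264092 = 99.65 %.

99.65 %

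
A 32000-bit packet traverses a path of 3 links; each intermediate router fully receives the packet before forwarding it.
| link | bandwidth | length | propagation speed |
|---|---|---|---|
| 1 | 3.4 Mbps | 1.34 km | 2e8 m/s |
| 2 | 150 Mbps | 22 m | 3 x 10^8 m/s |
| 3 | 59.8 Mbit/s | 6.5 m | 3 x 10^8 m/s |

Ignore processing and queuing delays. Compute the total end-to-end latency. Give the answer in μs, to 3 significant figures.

10200 μs

Transmission delays (L/R per hop): 9411.76, 213.333, 535.117 μs; sum = 10160.2 μs.
Propagation delays (d/s per hop): 6.7, 0.0733333, 0.0216667 μs; sum = 6.795 μs.
End-to-end = 10200 μs.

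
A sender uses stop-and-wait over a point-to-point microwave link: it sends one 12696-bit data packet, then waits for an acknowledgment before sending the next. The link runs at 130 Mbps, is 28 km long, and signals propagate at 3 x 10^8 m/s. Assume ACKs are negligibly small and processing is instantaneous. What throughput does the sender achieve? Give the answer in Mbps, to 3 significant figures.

44.7 Mbps

t_tx = L/R = 12696/130000000 = 9.76615e-05 s.
t_prop = 28000/300000000 = 9.33333e-05 s; RTT = 0.000186667 s.
Cycle = t_tx + RTT = 0.000284328 s.
Throughput = L / cycle = 12696 / 0.000284328 = 44.7 Mbps.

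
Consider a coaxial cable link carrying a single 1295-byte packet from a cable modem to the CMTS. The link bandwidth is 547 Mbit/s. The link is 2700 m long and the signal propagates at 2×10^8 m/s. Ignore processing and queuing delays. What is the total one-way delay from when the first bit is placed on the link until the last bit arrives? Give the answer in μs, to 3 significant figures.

L = 1295 × 8 = 10360 bits.
Transmission delay = L/R = 10360 / 547000000 = 18.9397 μs.
Propagation delay = d/s = 2700 m / 200000000 m/s = 13.5 μs.
Total = 32.4 μs.

32.4 μs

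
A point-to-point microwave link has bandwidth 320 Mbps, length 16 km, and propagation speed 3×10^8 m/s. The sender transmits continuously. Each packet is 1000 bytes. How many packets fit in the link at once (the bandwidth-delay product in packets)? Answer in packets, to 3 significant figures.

Propagation delay = 16000 / 300000000 = 5.33333e-05 s.
BDP = R × t_prop = 320000000 × 5.33333e-05 = 17066.7 bits.
In packets of 8000 bits: 2.13 packets.

2.13 packets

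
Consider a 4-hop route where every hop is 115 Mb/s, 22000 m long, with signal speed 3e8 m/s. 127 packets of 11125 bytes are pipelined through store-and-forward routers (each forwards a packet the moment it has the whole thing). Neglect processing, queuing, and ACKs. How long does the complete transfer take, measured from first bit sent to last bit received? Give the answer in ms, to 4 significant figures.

100.9 ms

Per-hop transmission t_tx = L/R = 89000/115000000 = 0.773913 ms.
Per-hop propagation t_prop = 22000/300000000 = 0.0733333 ms.
Pipeline fill: first packet needs 4·t_tx to clear all hops; remaining 126 packets each add one t_tx.
Total = (4+127-1)·t_tx + 4·t_prop = 130·0.773913 + 4·0.0733333 = 100.9 ms.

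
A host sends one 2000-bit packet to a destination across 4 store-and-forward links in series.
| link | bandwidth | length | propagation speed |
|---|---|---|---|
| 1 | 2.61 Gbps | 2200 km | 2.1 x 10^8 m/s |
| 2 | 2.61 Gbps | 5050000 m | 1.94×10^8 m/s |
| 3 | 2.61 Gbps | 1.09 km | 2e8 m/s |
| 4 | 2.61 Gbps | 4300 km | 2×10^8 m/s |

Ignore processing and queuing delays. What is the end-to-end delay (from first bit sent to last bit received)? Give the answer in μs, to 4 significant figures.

58020 μs

Transmission delay per hop = L/R = 2000/2610000000 = 0.766284 μs; 4 hops → 3.06513 μs.
Propagation delays (d/s per hop): 10476.2, 26030.9, 5.45, 21500 μs; sum = 58012.6 μs.
End-to-end = 58020 μs.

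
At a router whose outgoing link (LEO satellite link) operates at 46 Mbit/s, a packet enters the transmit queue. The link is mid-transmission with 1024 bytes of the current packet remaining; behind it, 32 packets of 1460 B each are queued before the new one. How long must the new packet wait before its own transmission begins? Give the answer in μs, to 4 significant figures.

8303 μs

Each queued packet: L/R = 11680/46000000 = 253.913 μs.
32 queued → 8125.22 μs.
Plus remaining 8192 bits of current packet: 178.087 μs.
Queuing delay = 8303 μs.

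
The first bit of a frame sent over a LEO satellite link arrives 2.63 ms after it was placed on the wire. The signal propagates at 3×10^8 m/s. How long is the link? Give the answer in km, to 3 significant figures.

789 km

d = s × t_prop = 300000000 × 0.00263 = 789 km.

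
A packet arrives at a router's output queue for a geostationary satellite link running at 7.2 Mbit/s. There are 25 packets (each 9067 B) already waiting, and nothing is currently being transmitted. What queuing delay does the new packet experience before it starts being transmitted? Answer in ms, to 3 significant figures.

Each queued packet: L/R = 72536/7200000 = 10.0744 ms.
25 queued → 251.861 ms.
Queuing delay = 252 ms.

252 ms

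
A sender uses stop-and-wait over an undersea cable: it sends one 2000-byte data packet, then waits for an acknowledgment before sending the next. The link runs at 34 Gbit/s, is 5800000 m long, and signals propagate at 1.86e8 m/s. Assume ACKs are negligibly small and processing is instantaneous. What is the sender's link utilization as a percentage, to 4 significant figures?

t_tx = L/R = 16000/34000000000 = 4.70588e-07 s.
t_prop = 5800000/186000000 = 0.0311828 s; RTT = 0.0623656 s.
Cycle = t_tx + RTT = 0.0623661 s.
Utilization = t_tx / cycle = 4.70588e-07/0.0623661 = 0.0007546 %.

0.0007546 %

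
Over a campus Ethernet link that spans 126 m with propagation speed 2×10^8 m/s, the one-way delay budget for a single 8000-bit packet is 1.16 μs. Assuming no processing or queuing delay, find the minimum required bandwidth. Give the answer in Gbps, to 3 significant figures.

Propagation delay = 126 / 200000000 = 0.63 μs.
Transmission budget = 1.16 − 0.63 = 0.53 μs.
R ≥ L / t_tx = 8000 bits / 5.3e-07 s = 15.1 Gbps.

15.1 Gbps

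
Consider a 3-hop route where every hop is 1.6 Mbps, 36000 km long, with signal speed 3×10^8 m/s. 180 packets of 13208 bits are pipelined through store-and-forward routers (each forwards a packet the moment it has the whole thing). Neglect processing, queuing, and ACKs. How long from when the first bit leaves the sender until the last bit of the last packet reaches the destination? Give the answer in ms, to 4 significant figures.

1862 ms

Per-hop transmission t_tx = L/R = 13208/1600000 = 8.255 ms.
Per-hop propagation t_prop = 36000000/300000000 = 120 ms.
Pipeline fill: first packet needs 3·t_tx to clear all hops; remaining 179 packets each add one t_tx.
Total = (3+180-1)·t_tx + 3·t_prop = 182·8.255 + 3·120 = 1862 ms.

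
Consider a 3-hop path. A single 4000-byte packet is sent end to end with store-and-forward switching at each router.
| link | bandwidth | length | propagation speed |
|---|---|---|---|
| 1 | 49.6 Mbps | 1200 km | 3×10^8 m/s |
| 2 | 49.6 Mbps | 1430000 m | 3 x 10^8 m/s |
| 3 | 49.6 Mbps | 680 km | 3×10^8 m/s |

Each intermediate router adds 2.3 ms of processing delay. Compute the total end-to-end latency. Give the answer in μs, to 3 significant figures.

17600 μs

L = 4000 × 8 = 32000 bits.
Transmission delay per hop = L/R = 32000/49600000 = 645.161 μs; 3 hops → 1935.48 μs.
Propagation delays (d/s per hop): 4000, 4766.67, 2266.67 μs; sum = 11033.3 μs.
Processing at 2 router(s): 2 × 2.3 ms = 4600 μs.
End-to-end = 17600 μs.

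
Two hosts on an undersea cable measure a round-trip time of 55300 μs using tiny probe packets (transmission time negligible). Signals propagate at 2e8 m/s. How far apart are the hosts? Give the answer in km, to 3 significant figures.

One-way propagation = RTT/2 = 27650 μs.
d = s × t = 200000000 × 0.02765 = 5530 km.

5530 km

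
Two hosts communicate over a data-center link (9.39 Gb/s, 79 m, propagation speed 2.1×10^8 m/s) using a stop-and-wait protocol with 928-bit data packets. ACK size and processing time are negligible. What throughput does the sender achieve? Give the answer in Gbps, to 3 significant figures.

1.09 Gbps

t_tx = L/R = 928/9390000000 = 9.88285e-08 s.
t_prop = 79/210000000 = 3.7619e-07 s; RTT = 7.52381e-07 s.
Cycle = t_tx + RTT = 8.51209e-07 s.
Throughput = L / cycle = 928 / 8.51209e-07 = 1.09 Gbps.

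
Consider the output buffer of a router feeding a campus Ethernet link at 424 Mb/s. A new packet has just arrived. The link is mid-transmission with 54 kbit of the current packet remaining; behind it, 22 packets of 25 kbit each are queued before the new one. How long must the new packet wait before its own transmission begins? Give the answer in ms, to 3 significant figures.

1.42 ms

Each queued packet: L/R = 25000/424000000 = 0.0589623 ms.
22 queued → 1.29717 ms.
Plus remaining 54000 bits of current packet: 0.127358 ms.
Queuing delay = 1.42 ms.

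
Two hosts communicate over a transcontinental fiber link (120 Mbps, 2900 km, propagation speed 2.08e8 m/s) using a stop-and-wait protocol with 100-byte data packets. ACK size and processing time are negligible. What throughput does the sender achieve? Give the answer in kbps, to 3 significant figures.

28.7 kbps

t_tx = L/R = 800/120000000 = 6.66667e-06 s.
t_prop = 2900000/208000000 = 0.0139423 s; RTT = 0.0278846 s.
Cycle = t_tx + RTT = 0.0278913 s.
Throughput = L / cycle = 800 / 0.0278913 = 28.7 kbps.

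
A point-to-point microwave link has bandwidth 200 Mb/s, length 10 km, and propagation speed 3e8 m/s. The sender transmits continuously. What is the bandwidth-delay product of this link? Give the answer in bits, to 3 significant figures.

6670 bits

Propagation delay = 10000 / 300000000 = 3.33333e-05 s.
BDP = R × t_prop = 200000000 × 3.33333e-05 = 6666.67 bits.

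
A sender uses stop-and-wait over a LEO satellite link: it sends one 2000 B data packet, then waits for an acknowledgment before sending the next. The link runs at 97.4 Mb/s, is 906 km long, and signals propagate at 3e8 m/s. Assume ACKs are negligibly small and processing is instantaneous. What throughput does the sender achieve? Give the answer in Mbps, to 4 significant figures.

2.579 Mbps

t_tx = L/R = 16000/97400000 = 0.000164271 s.
t_prop = 906000/300000000 = 0.00302 s; RTT = 0.00604 s.
Cycle = t_tx + RTT = 0.00620427 s.
Throughput = L / cycle = 16000 / 0.00620427 = 2.579 Mbps.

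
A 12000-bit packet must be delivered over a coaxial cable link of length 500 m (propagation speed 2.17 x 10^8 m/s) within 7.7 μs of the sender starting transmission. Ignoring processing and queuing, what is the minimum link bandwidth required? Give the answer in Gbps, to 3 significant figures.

Propagation delay = 500 / 217000000 = 2.30415 μs.
Transmission budget = 7.7 − 2.30415 = 5.39585 μs.
R ≥ L / t_tx = 12000 bits / 5.39585e-06 s = 2.22 Gbps.

2.22 Gbps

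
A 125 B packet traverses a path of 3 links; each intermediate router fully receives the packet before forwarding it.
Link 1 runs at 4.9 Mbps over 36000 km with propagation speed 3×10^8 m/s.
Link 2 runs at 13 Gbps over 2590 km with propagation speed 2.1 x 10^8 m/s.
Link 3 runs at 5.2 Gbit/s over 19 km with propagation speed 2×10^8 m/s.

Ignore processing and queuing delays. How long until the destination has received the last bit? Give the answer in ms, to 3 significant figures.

L = 125 × 8 = 1000 bits.
Transmission delays (L/R per hop): 0.204082, 7.69231e-05, 0.000192308 ms; sum = 0.204351 ms.
Propagation delays (d/s per hop): 120, 12.3333, 0.095 ms; sum = 132.428 ms.
End-to-end = 133 ms.

133 ms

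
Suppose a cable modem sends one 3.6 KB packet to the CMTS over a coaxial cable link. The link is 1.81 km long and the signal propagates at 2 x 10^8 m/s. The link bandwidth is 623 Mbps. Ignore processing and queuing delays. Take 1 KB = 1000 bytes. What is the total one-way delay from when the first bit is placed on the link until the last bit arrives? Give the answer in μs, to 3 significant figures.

55.3 μs

L = 28800 bits.
Transmission delay = L/R = 28800 / 623000000 = 46.2279 μs.
Propagation delay = d/s = 1810 m / 200000000 m/s = 9.05 μs.
Total = 55.3 μs.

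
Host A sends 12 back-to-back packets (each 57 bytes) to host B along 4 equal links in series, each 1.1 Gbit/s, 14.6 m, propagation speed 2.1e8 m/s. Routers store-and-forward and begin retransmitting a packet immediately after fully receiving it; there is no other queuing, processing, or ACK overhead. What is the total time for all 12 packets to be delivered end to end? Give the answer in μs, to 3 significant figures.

Per-hop transmission t_tx = L/R = 456/1100000000 = 0.414545 μs.
Per-hop propagation t_prop = 14.6/210000000 = 0.0695238 μs.
Pipeline fill: first packet needs 4·t_tx to clear all hops; remaining 11 packets each add one t_tx.
Total = (4+12-1)·t_tx + 4·t_prop = 15·0.414545 + 4·0.0695238 = 6.50 μs.

6.50 μs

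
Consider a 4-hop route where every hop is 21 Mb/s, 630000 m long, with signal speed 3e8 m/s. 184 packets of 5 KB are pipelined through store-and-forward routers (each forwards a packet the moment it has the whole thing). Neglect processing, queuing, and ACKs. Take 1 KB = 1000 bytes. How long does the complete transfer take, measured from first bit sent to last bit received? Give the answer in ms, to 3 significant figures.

365 ms

Per-hop transmission t_tx = L/R = 40000/21000000 = 1.90476 ms.
Per-hop propagation t_prop = 630000/300000000 = 2.1 ms.
Pipeline fill: first packet needs 4·t_tx to clear all hops; remaining 183 packets each add one t_tx.
Total = (4+184-1)·t_tx + 4·t_prop = 187·1.90476 + 4·2.1 = 365 ms.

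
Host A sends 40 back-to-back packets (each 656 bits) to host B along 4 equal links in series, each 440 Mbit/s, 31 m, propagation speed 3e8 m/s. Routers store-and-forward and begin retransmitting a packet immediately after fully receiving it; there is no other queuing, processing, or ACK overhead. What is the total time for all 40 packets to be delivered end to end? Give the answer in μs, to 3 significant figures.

64.5 μs

Per-hop transmission t_tx = L/R = 656/440000000 = 1.49091 μs.
Per-hop propagation t_prop = 31/300000000 = 0.103333 μs.
Pipeline fill: first packet needs 4·t_tx to clear all hops; remaining 39 packets each add one t_tx.
Total = (4+40-1)·t_tx + 4·t_prop = 43·1.49091 + 4·0.103333 = 64.5 μs.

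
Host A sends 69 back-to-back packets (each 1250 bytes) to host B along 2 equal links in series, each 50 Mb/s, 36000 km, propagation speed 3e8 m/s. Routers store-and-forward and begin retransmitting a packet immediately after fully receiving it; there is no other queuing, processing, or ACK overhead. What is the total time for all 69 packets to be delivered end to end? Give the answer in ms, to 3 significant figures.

254 ms

Per-hop transmission t_tx = L/R = 10000/50000000 = 0.2 ms.
Per-hop propagation t_prop = 36000000/300000000 = 120 ms.
Pipeline fill: first packet needs 2·t_tx to clear all hops; remaining 68 packets each add one t_tx.
Total = (2+69-1)·t_tx + 2·t_prop = 70·0.2 + 2·120 = 254 ms.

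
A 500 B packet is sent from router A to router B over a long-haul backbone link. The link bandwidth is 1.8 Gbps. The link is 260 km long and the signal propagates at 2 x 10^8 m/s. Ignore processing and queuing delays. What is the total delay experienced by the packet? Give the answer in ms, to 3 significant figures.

L = 500 × 8 = 4000 bits.
Transmission delay = L/R = 4000 / 1800000000 = 0.00222222 ms.
Propagation delay = d/s = 260000 m / 200000000 m/s = 1.3 ms.
Total = 1.30 ms.

1.30 ms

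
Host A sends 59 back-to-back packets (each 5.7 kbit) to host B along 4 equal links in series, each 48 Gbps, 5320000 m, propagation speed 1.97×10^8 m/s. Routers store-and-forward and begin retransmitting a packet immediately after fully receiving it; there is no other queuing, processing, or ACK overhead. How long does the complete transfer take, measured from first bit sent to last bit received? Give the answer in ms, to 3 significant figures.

Per-hop transmission t_tx = L/R = 5700/48000000000 = 0.00011875 ms.
Per-hop propagation t_prop = 5320000/197000000 = 27.0051 ms.
Pipeline fill: first packet needs 4·t_tx to clear all hops; remaining 58 packets each add one t_tx.
Total = (4+59-1)·t_tx + 4·t_prop = 62·0.00011875 + 4·27.0051 = 108 ms.

108 ms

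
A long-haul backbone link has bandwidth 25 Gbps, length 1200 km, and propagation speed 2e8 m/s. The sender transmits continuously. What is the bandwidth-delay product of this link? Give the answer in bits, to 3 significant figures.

Propagation delay = 1200000 / 200000000 = 0.006 s.
BDP = R × t_prop = 25000000000 × 0.006 = 150000000 bits.

150000000 bits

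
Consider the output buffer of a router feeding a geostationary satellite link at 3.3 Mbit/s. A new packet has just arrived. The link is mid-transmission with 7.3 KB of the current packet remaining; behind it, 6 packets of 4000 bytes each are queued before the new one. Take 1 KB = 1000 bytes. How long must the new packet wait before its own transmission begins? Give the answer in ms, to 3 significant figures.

75.9 ms

Each queued packet: L/R = 32000/3300000 = 9.69697 ms.
6 queued → 58.1818 ms.
Plus remaining 58400 bits of current packet: 17.697 ms.
Queuing delay = 75.9 ms.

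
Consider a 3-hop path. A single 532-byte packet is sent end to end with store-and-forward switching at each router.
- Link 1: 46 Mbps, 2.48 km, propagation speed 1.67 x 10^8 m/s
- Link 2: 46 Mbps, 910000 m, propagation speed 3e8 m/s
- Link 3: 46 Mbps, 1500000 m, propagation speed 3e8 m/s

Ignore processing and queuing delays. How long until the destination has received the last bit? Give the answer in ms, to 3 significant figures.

8.33 ms

L = 532 × 8 = 4256 bits.
Transmission delay per hop = L/R = 4256/46000000 = 0.0925217 ms; 3 hops → 0.277565 ms.
Propagation delays (d/s per hop): 0.0148503, 3.03333, 5 ms; sum = 8.04818 ms.
End-to-end = 8.33 ms.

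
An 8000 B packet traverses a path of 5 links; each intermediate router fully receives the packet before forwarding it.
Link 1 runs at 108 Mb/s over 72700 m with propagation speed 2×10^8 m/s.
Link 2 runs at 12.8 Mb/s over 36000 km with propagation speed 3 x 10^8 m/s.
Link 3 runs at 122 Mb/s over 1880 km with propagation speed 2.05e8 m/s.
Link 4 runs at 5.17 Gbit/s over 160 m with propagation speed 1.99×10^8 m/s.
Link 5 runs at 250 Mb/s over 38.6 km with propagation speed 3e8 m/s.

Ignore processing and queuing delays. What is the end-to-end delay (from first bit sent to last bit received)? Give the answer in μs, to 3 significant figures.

L = 8000 × 8 = 64000 bits.
Transmission delays (L/R per hop): 592.593, 5000, 524.59, 12.3791, 256 μs; sum = 6385.56 μs.
Propagation delays (d/s per hop): 363.5, 120000, 9170.73, 0.80402, 128.667 μs; sum = 129664 μs.
End-to-end = 136000 μs.

136000 μs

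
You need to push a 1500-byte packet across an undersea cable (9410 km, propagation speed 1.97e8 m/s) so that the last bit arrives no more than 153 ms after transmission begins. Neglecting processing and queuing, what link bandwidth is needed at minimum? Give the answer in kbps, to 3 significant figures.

L = 12000 bits.
Propagation delay = 9410000 / 197000000 = 47.7665 ms.
Transmission budget = 153 − 47.7665 = 105.234 ms.
R ≥ L / t_tx = 12000 bits / 0.105234 s = 114 kbps.

114 kbps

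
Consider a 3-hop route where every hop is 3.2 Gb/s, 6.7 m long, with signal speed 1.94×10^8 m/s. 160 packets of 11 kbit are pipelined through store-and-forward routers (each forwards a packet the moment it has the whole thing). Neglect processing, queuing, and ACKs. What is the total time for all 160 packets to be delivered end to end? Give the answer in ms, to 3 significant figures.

Per-hop transmission t_tx = L/R = 11000/3200000000 = 0.0034375 ms.
Per-hop propagation t_prop = 6.7/194000000 = 3.45361e-05 ms.
Pipeline fill: first packet needs 3·t_tx to clear all hops; remaining 159 packets each add one t_tx.
Total = (3+160-1)·t_tx + 3·t_prop = 162·0.0034375 + 3·3.45361e-05 = 0.557 ms.

0.557 ms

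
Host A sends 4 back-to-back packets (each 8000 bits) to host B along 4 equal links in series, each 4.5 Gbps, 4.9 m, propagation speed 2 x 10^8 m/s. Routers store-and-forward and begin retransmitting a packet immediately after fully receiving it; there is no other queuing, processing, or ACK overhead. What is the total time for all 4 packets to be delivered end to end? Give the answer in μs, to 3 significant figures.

12.5 μs

Per-hop transmission t_tx = L/R = 8000/4500000000 = 1.77778 μs.
Per-hop propagation t_prop = 4.9/200000000 = 0.0245 μs.
Pipeline fill: first packet needs 4·t_tx to clear all hops; remaining 3 packets each add one t_tx.
Total = (4+4-1)·t_tx + 4·t_prop = 7·1.77778 + 4·0.0245 = 12.5 μs.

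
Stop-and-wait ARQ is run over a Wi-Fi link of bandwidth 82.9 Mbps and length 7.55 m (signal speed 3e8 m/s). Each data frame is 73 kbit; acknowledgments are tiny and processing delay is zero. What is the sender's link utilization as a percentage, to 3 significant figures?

100 %

t_tx = L/R = 73000/82900000 = 0.000880579 s.
t_prop = 7.55/300000000 = 2.51667e-08 s; RTT = 5.03333e-08 s.
Cycle = t_tx + RTT = 0.000880629 s.
Utilization = t_tx / cycle = 0.000880579/0.000880629 = 100 %.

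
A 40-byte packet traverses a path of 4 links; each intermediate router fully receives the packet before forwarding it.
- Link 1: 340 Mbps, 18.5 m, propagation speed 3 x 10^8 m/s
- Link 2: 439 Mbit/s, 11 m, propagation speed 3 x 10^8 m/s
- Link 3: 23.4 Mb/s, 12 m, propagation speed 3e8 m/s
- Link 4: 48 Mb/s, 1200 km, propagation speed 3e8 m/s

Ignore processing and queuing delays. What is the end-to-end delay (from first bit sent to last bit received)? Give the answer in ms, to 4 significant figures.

L = 40 × 8 = 320 bits.
Transmission delays (L/R per hop): 0.000941176, 0.000728929, 0.0136752, 0.00666667 ms; sum = 0.022012 ms.
Propagation delays (d/s per hop): 6.16667e-05, 3.66667e-05, 4e-05, 4 ms; sum = 4.00014 ms.
End-to-end = 4.022 ms.

4.022 ms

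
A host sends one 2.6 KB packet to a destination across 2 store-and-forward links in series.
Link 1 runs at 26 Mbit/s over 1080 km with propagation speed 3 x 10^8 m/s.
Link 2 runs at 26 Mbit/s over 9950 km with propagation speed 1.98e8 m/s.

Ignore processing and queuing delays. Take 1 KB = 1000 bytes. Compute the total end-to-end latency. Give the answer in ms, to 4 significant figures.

L = 20800 bits.
Transmission delay per hop = L/R = 20800/26000000 = 0.8 ms; 2 hops → 1.6 ms.
Propagation delays (d/s per hop): 3.6, 50.2525 ms; sum = 53.8525 ms.
End-to-end = 55.45 ms.

55.45 ms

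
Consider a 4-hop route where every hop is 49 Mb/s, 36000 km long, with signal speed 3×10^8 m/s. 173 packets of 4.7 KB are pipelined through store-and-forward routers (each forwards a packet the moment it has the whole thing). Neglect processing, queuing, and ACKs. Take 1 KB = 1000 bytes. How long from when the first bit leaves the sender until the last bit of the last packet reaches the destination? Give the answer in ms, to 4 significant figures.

615.1 ms

Per-hop transmission t_tx = L/R = 37600/49000000 = 0.767347 ms.
Per-hop propagation t_prop = 36000000/300000000 = 120 ms.
Pipeline fill: first packet needs 4·t_tx to clear all hops; remaining 172 packets each add one t_tx.
Total = (4+173-1)·t_tx + 4·t_prop = 176·0.767347 + 4·120 = 615.1 ms.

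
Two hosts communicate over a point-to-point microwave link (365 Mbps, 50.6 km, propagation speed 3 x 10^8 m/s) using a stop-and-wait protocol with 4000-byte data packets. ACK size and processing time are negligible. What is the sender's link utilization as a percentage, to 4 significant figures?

t_tx = L/R = 32000/365000000 = 8.76712e-05 s.
t_prop = 50600/300000000 = 0.000168667 s; RTT = 0.000337333 s.
Cycle = t_tx + RTT = 0.000425005 s.
Utilization = t_tx / cycle = 8.76712e-05/0.000425005 = 20.63 %.

20.63 %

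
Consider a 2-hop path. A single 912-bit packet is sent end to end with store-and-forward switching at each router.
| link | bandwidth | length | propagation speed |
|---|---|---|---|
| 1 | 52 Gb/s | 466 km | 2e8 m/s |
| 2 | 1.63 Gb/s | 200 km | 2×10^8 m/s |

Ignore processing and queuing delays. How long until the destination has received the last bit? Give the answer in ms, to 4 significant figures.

Transmission delays (L/R per hop): 1.75385e-05, 0.000559509 ms; sum = 0.000577048 ms.
Propagation delays (d/s per hop): 2.33, 1 ms; sum = 3.33 ms.
End-to-end = 3.331 ms.

3.331 ms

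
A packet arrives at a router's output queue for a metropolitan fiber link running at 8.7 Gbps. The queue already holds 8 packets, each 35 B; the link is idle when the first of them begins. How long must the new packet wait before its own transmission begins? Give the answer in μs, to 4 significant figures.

0.2575 μs

Each queued packet: L/R = 280/8700000000 = 0.0321839 μs.
8 queued → 0.257471 μs.
Queuing delay = 0.2575 μs.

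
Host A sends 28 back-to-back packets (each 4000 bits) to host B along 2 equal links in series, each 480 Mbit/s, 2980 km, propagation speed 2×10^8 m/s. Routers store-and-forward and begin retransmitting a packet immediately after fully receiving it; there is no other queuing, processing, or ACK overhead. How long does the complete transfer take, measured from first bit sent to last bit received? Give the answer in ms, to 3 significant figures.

Per-hop transmission t_tx = L/R = 4000/480000000 = 0.00833333 ms.
Per-hop propagation t_prop = 2980000/200000000 = 14.9 ms.
Pipeline fill: first packet needs 2·t_tx to clear all hops; remaining 27 packets each add one t_tx.
Total = (2+28-1)·t_tx + 2·t_prop = 29·0.00833333 + 2·14.9 = 30.0 ms.

30.0 ms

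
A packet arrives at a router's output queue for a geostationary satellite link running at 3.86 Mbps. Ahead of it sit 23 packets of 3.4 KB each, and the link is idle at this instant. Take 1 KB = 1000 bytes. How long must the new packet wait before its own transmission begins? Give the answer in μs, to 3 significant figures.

162000 μs

Each queued packet: L/R = 27200/3860000 = 7046.63 μs.
23 queued → 162073 μs.
Queuing delay = 162000 μs.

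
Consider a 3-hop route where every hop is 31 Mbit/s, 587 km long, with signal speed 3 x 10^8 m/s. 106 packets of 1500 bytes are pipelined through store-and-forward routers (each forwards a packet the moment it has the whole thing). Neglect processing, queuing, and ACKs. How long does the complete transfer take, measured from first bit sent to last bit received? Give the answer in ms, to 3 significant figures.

Per-hop transmission t_tx = L/R = 12000/31000000 = 0.387097 ms.
Per-hop propagation t_prop = 587000/300000000 = 1.95667 ms.
Pipeline fill: first packet needs 3·t_tx to clear all hops; remaining 105 packets each add one t_tx.
Total = (3+106-1)·t_tx + 3·t_prop = 108·0.387097 + 3·1.95667 = 47.7 ms.

47.7 ms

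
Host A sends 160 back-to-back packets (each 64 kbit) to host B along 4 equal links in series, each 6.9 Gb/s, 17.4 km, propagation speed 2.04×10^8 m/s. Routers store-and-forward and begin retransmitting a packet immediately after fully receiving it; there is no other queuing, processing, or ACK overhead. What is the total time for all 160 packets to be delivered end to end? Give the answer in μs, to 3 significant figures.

1850 μs

Per-hop transmission t_tx = L/R = 64000/6900000000 = 9.27536 μs.
Per-hop propagation t_prop = 17400/204000000 = 85.2941 μs.
Pipeline fill: first packet needs 4·t_tx to clear all hops; remaining 159 packets each add one t_tx.
Total = (4+160-1)·t_tx + 4·t_prop = 163·9.27536 + 4·85.2941 = 1850 μs.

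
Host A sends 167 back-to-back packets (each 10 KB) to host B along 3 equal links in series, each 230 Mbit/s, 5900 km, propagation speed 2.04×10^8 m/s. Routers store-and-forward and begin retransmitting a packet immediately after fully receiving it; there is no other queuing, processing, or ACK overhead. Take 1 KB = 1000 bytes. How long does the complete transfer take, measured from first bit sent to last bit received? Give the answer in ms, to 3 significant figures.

146 ms

Per-hop transmission t_tx = L/R = 80000/230000000 = 0.347826 ms.
Per-hop propagation t_prop = 5900000/204000000 = 28.9216 ms.
Pipeline fill: first packet needs 3·t_tx to clear all hops; remaining 166 packets each add one t_tx.
Total = (3+167-1)·t_tx + 3·t_prop = 169·0.347826 + 3·28.9216 = 146 ms.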